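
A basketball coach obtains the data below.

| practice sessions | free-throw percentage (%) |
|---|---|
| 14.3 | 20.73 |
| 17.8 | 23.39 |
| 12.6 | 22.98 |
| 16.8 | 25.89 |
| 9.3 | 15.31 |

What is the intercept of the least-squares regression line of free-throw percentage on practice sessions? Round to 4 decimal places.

7.5477

n = 5, Σx = 70.8, Σy = 108.3, Σxy = 1579.664, Σx² = 1048.82
Sxx = Σx² − (Σx)²/n = 1048.82 − 1002.528 = 46.292
Sxy = Σxy − (Σx)(Σy)/n = 1579.664 − 1533.528 = 46.136
b = Sxy/Sxx = 46.136/46.292 = 0.996630
a = ȳ − b·x̄ = 21.66 − 0.996630·14.16 = 7.547718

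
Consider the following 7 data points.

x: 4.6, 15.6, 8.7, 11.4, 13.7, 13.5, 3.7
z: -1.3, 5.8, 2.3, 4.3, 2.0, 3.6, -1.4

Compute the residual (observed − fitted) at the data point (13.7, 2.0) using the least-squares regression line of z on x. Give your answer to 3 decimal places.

n = 7, Σx = 71.2, Σy = 15.3, Σxy = 224.35, Σx² = 853.8
Sxx = Σx² − (Σx)²/n = 853.8 − 724.205714 = 129.594286
Sxy = Σxy − (Σx)(Σy)/n = 224.35 − 155.622857 = 68.727143
b = Sxy/Sxx = 68.727143/129.594286 = 0.530325
a = ȳ − b·x̄ = 2.185714 − 0.530325·10.171429 = -3.208453
ŷ(13.7) = -3.208453 + 0.530325·13.7 = 4.057005
residual = y − ŷ = 2.0 − 4.057005 = -2.057005

-2.057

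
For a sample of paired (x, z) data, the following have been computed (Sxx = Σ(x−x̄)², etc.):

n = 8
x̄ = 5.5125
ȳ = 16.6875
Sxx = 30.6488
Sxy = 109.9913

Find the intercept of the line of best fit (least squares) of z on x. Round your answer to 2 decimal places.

b = Sxy/Sxx = 109.9913/30.6488 = 3.588764
a = ȳ − b·x̄ = 16.6875 − 3.588764·5.5125 = -3.095560

-3.10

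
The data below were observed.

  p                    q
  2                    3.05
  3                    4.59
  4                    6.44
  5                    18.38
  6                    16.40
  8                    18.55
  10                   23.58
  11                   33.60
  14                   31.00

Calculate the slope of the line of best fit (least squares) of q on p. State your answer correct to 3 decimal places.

2.574

n = 9, Σx = 63, Σy = 155.59, Σxy = 1423.73, Σx² = 571
Sxx = Σx² − (Σx)²/n = 571 − 441 = 130
Sxy = Σxy − (Σx)(Σy)/n = 1423.73 − 1089.13 = 334.6
b = Sxy/Sxx = 334.6/130 = 2.573846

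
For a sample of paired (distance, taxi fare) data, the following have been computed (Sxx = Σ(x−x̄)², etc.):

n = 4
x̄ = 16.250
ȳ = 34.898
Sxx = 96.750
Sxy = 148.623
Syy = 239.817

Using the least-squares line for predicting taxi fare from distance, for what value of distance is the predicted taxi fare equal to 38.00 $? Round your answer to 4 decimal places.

18.2693

b = Sxy/Sxx = 148.623/96.75 = 1.536155
a = ȳ − b·x̄ = 34.898 − 1.536155·16.25 = 9.935481
Set a + b·x = 38.00: x = (38.00 − 9.935481) / 1.536155 = 18.269327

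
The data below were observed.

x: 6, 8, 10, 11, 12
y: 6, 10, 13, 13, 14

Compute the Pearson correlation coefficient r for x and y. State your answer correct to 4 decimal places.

n = 5, Σx = 47, Σy = 56, Σxy = 557, Σx² = 465, Σy² = 670
Sxx = Σx² − (Σx)²/n = 465 − 441.8 = 23.2
Sxy = Σxy − (Σx)(Σy)/n = 557 − 526.4 = 30.6
Syy = Σy² − (Σy)²/n = 670 − 627.2 = 42.8
r = Sxy/√(Sxx·Syy) = 30.6/√(992.96) = 30.6/31.511268 = 0.971081

0.9711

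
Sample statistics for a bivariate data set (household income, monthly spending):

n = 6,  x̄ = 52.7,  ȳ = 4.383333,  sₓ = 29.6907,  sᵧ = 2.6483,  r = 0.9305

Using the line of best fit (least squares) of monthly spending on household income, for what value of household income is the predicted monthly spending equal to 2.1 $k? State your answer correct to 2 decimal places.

25.19

b = r · sᵧ/sₓ = 0.9305 · 2.6483/29.6907 = 0.082997
a = ȳ − b·x̄ = 4.383333 − 0.082997·52.7 = 0.009384
Set a + b·x = 2.1: x = (2.1 − 0.009384) / 0.082997 = 25.189016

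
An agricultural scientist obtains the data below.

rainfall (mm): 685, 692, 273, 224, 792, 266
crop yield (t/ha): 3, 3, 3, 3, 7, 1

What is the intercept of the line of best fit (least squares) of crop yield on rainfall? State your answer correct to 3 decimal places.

n = 6, Σx = 2932, Σy = 20, Σxy = 11432, Σx² = 1770814
Sxx = Σx² − (Σx)²/n = 1770814 − 1432770.666667 = 338043.333333
Sxy = Σxy − (Σx)(Σy)/n = 11432 − 9773.333333 = 1658.666667
b = Sxy/Sxx = 1658.666667/338043.333333 = 0.004907
a = ȳ − b·x̄ = 3.333333 − 0.004907·488.666667 = 0.935608

0.936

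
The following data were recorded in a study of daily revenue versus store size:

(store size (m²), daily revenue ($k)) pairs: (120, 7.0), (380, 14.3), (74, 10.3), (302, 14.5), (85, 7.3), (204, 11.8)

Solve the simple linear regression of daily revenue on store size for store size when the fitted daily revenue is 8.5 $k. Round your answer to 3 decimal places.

n = 6, Σx = 1165, Σy = 65.2, Σxy = 14442.9, Σx² = 304321
Sxx = Σx² − (Σx)²/n = 304321 − 226204.166667 = 78116.833333
Sxy = Σxy − (Σx)(Σy)/n = 14442.9 − 12659.666667 = 1783.233333
b = Sxy/Sxx = 1783.233333/78116.833333 = 0.022828
a = ȳ − b·x̄ = 10.866667 − 0.022828·194.166667 = 6.434274
Set a + b·x = 8.5: x = (8.5 − 6.434274) / 0.022828 = 90.491785

90.492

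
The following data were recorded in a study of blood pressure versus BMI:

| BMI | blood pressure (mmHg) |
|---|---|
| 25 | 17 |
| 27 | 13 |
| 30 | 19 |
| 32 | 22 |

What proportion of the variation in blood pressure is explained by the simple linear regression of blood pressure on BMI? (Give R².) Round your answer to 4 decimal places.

n = 4, Σx = 114, Σy = 71, Σxy = 2050, Σx² = 3278, Σy² = 1303
Sxx = Σx² − (Σx)²/n = 3278 − 3249 = 29
Sxy = Σxy − (Σx)(Σy)/n = 2050 − 2023.5 = 26.5
Syy = Σy² − (Σy)²/n = 1303 − 1260.25 = 42.75
R² = Sxy²/(Sxx·Syy) = (26.5)²/(29·42.75) = 0.566445

0.5664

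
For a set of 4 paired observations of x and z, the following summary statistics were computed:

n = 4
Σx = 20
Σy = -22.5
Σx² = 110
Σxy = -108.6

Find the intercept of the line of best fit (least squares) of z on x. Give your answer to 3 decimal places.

Sxx = Σx² − (Σx)²/n = 110 − 100 = 10
Sxy = Σxy − (Σx)(Σy)/n = -108.6 − (-112.5) = 3.9
b = Sxy/Sxx = 3.9/10 = 0.39
a = ȳ − b·x̄ = -5.625 − 0.39·5 = -7.575

-7.575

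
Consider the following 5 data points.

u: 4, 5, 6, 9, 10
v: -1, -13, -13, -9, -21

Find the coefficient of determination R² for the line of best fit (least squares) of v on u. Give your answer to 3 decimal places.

0.449

n = 5, Σx = 34, Σy = -57, Σxy = -438, Σx² = 258, Σy² = 861
Sxx = Σx² − (Σx)²/n = 258 − 231.2 = 26.8
Sxy = Σxy − (Σx)(Σy)/n = -438 − (-387.6) = -50.4
Syy = Σy² − (Σy)²/n = 861 − 649.8 = 211.2
R² = Sxy²/(Sxx·Syy) = (-50.4)²/(26.8·211.2) = 0.448779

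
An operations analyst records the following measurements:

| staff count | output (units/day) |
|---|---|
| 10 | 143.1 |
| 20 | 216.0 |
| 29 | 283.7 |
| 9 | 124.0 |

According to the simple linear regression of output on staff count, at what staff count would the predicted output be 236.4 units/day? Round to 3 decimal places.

n = 4, Σx = 68, Σy = 766.8, Σxy = 15094.3, Σx² = 1422
Sxx = Σx² − (Σx)²/n = 1422 − 1156 = 266
Sxy = Σxy − (Σx)(Σy)/n = 15094.3 − 13035.6 = 2058.7
b = Sxy/Sxx = 2058.7/266 = 7.739474
a = ȳ − b·x̄ = 191.7 − 7.739474·17 = 60.128947
Set a + b·x = 236.4: x = (236.4 − 60.128947) / 7.739474 = 22.775587

22.776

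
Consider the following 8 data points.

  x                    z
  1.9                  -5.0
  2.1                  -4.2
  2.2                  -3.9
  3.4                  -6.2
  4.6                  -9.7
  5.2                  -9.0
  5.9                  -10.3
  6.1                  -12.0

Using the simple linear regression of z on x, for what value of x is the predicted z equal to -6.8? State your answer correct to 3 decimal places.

3.495

n = 8, Σx = 31.4, Σy = -60.3, Σxy = -273.37, Σx² = 144.64
Sxx = Σx² − (Σx)²/n = 144.64 − 123.245 = 21.395
Sxy = Σxy − (Σx)(Σy)/n = -273.37 − (-236.6775) = -36.6925
b = Sxy/Sxx = -36.6925/21.395 = -1.715004
a = ȳ − b·x̄ = -7.5375 − (-1.715004)·3.925 = -0.806111
Set a + b·x = -6.8: x = (-6.8 − (-0.806111)) / (-1.715004) = 3.494972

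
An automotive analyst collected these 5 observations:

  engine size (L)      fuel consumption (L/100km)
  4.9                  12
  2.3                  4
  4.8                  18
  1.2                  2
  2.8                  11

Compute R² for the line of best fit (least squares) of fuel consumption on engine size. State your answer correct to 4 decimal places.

0.7943

n = 5, Σx = 16, Σy = 47, Σxy = 187.6, Σx² = 61.62, Σy² = 609
Sxx = Σx² − (Σx)²/n = 61.62 − 51.2 = 10.42
Sxy = Σxy − (Σx)(Σy)/n = 187.6 − 150.4 = 37.2
Syy = Σy² − (Σy)²/n = 609 − 441.8 = 167.2
R² = Sxy²/(Sxx·Syy) = (37.2)²/(10.42·167.2) = 0.794295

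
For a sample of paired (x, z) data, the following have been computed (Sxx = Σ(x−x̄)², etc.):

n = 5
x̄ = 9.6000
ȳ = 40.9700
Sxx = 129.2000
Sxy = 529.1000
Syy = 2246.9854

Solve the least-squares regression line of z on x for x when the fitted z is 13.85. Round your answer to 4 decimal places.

b = Sxy/Sxx = 529.1/129.2 = 4.095201
a = ȳ − b·x̄ = 40.97 − 4.095201·9.6 = 1.656068
Set a + b·x = 13.85: x = (13.85 − 1.656068) / 4.095201 = 2.977615

2.9776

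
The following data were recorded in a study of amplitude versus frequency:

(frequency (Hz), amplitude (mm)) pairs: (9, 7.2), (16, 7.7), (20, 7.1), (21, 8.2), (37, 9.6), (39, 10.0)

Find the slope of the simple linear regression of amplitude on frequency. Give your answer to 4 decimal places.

n = 6, Σx = 142, Σy = 49.8, Σxy = 1247.4, Σx² = 4068
Sxx = Σx² − (Σx)²/n = 4068 − 3360.666667 = 707.333333
Sxy = Σxy − (Σx)(Σy)/n = 1247.4 − 1178.6 = 68.8
b = Sxy/Sxx = 68.8/707.333333 = 0.097267

0.0973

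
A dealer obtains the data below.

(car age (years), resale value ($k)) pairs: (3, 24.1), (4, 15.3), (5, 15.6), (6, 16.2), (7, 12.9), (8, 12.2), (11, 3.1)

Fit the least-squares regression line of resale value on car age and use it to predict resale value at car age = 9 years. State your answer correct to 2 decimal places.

8.32

n = 7, Σx = 44, Σy = 99.4, Σxy = 530.7, Σx² = 320
Sxx = Σx² − (Σx)²/n = 320 − 276.571429 = 43.428571
Sxy = Σxy − (Σx)(Σy)/n = 530.7 − 624.8 = -94.1
b = Sxy/Sxx = -94.1/43.428571 = -2.166776
a = ȳ − b·x̄ = 14.2 − (-2.166776)·6.285714 = 27.819737
ŷ(9) = a + b·9 = 27.819737 + (-2.166776)·9 = 8.31875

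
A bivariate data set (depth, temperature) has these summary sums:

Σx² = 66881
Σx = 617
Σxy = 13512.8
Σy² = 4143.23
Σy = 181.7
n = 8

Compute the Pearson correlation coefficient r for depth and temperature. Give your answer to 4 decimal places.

-0.8911

Sxx = Σx² − (Σx)²/n = 66881 − 47586.125 = 19294.875
Sxy = Σxy − (Σx)(Σy)/n = 13512.8 − 14013.6125 = -500.8125
Syy = Σy² − (Σy)²/n = 4143.23 − 4126.86125 = 16.36875
r = Sxy/√(Sxx·Syy) = -500.8125/√(315832.985156) = -500.8125/561.990200 = -0.891141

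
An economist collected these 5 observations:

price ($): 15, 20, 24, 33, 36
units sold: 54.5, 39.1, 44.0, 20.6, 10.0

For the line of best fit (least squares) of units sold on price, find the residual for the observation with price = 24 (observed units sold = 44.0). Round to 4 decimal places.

7.2003

n = 5, Σx = 128, Σy = 168.2, Σxy = 3695.3, Σx² = 3586
Sxx = Σx² − (Σx)²/n = 3586 − 3276.8 = 309.2
Sxy = Σxy − (Σx)(Σy)/n = 3695.3 − 4305.92 = -610.62
b = Sxy/Sxx = -610.62/309.2 = -1.974838
a = ȳ − b·x̄ = 33.64 − (-1.974838)·25.6 = 84.195860
ŷ(24) = 84.195860 + (-1.974838)·24 = 36.799741
residual = y − ŷ = 44.0 − 36.799741 = 7.200259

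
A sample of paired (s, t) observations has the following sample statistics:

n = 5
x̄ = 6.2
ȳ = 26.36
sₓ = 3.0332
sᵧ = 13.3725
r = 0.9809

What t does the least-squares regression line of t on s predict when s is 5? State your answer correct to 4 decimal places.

21.1706

b = r · sᵧ/sₓ = 0.9809 · 13.3725/3.0332 = 4.324504
a = ȳ − b·x̄ = 26.36 − 4.324504·6.2 = -0.451924
ŷ(5) = a + b·5 = -0.451924 + 4.324504·5 = 21.170595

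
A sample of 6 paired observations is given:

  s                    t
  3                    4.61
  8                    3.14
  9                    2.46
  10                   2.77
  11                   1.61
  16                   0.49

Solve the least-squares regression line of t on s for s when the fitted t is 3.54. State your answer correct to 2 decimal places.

6.32

n = 6, Σx = 57, Σy = 15.08, Σxy = 114.34, Σx² = 631
Sxx = Σx² − (Σx)²/n = 631 − 541.5 = 89.5
Sxy = Σxy − (Σx)(Σy)/n = 114.34 − 143.26 = -28.92
b = Sxy/Sxx = -28.92/89.5 = -0.323128
a = ȳ − b·x̄ = 2.513333 − (-0.323128)·9.5 = 5.583054
Set a + b·x = 3.54: x = (3.54 − 5.583054) / (-0.323128) = 6.322729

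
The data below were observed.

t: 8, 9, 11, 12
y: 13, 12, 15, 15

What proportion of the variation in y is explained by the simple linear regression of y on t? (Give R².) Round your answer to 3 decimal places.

0.726

n = 4, Σx = 40, Σy = 55, Σxy = 557, Σx² = 410, Σy² = 763
Sxx = Σx² − (Σx)²/n = 410 − 400 = 10
Sxy = Σxy − (Σx)(Σy)/n = 557 − 550 = 7
Syy = Σy² − (Σy)²/n = 763 − 756.25 = 6.75
R² = Sxy²/(Sxx·Syy) = (7)²/(10·6.75) = 0.725926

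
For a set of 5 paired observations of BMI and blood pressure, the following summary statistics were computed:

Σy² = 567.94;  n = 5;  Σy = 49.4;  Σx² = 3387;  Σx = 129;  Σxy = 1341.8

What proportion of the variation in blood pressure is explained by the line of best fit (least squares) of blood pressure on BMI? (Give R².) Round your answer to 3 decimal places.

0.964

Sxx = Σx² − (Σx)²/n = 3387 − 3328.2 = 58.8
Sxy = Σxy − (Σx)(Σy)/n = 1341.8 − 1274.52 = 67.28
Syy = Σy² − (Σy)²/n = 567.94 − 488.072 = 79.868
R² = Sxy²/(Sxx·Syy) = (67.28)²/(58.8·79.868) = 0.963877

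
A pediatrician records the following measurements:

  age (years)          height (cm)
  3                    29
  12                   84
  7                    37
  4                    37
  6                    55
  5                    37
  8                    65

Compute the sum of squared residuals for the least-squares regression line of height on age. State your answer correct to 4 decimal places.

375.5133

n = 7, Σx = 45, Σy = 344, Σxy = 2537, Σx² = 343, Σy² = 19254
Sxx = Σx² − (Σx)²/n = 343 − 289.285714 = 53.714286
Sxy = Σxy − (Σx)(Σy)/n = 2537 − 2211.428571 = 325.571429
Syy = Σy² − (Σy)²/n = 19254 − 16905.142857 = 2348.857143
b = Sxy/Sxx = 325.571429/53.714286 = 6.061170
SSE = Syy − b·Sxy = 2348.857143 − 6.061170·325.571429 = 375.513298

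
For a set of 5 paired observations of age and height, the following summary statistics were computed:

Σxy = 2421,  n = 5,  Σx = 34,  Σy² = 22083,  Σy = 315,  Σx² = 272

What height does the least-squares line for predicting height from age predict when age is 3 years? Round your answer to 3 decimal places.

Sxx = Σx² − (Σx)²/n = 272 − 231.2 = 40.8
Sxy = Σxy − (Σx)(Σy)/n = 2421 − 2142 = 279
b = Sxy/Sxx = 279/40.8 = 6.838235
a = ȳ − b·x̄ = 63 − 6.838235·6.8 = 16.5
ŷ(3) = a + b·3 = 16.5 + 6.838235·3 = 37.014706

37.015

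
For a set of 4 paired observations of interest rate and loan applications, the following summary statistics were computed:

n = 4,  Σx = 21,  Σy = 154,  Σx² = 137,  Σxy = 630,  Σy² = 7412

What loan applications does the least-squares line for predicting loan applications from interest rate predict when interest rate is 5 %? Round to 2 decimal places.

Sxx = Σx² − (Σx)²/n = 137 − 110.25 = 26.75
Sxy = Σxy − (Σx)(Σy)/n = 630 − 808.5 = -178.5
b = Sxy/Sxx = -178.5/26.75 = -6.672897
a = ȳ − b·x̄ = 38.5 − (-6.672897)·5.25 = 73.532710
ŷ(5) = a + b·5 = 73.532710 + (-6.672897)·5 = 40.168224

40.17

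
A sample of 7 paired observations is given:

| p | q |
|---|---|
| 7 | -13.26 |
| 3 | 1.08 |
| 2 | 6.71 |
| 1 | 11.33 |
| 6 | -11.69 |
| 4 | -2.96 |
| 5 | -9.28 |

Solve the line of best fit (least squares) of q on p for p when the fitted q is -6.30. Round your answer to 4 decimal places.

n = 7, Σx = 28, Σy = -18.07, Σxy = -193.21, Σx² = 140
Sxx = Σx² − (Σx)²/n = 140 − 112 = 28
Sxy = Σxy − (Σx)(Σy)/n = -193.21 − (-72.28) = -120.93
b = Sxy/Sxx = -120.93/28 = -4.318929
a = ȳ − b·x̄ = -2.581429 − (-4.318929)·4 = 14.694286
Set a + b·x = -6.30: x = (-6.30 − 14.694286) / (-4.318929) = 4.860994

4.8610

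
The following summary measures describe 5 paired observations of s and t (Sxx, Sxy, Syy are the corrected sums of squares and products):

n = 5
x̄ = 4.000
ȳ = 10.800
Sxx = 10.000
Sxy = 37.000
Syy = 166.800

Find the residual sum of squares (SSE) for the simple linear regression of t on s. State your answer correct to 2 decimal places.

b = Sxy/Sxx = 37/10 = 3.7
SSE = Syy − b·Sxy = 166.8 − 3.7·37 = 29.9

29.90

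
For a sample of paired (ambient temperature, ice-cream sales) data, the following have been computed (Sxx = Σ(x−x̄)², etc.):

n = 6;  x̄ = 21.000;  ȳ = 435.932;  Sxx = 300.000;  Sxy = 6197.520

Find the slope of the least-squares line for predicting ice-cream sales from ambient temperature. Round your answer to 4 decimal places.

b = Sxy/Sxx = 6197.52/300 = 20.6584

20.6584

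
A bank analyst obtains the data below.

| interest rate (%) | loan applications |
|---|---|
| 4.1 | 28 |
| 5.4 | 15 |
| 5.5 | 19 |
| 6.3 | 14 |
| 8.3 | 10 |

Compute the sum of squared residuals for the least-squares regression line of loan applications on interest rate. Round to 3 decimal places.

n = 5, Σx = 29.6, Σy = 86, Σxy = 471.5, Σx² = 184.8, Σy² = 1666
Sxx = Σx² − (Σx)²/n = 184.8 − 175.232 = 9.568
Sxy = Σxy − (Σx)(Σy)/n = 471.5 − 509.12 = -37.62
Syy = Σy² − (Σy)²/n = 1666 − 1479.2 = 186.8
b = Sxy/Sxx = -37.62/9.568 = -3.931856
SSE = Syy − b·Sxy = 186.8 − (-3.931856)·(-37.62) = 38.883570

38.884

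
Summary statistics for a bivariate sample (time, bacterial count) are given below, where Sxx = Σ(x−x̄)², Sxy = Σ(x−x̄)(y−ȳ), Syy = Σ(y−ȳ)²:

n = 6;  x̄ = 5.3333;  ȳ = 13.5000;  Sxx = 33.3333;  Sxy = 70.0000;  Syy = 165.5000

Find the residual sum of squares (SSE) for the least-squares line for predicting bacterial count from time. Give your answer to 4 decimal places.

b = Sxy/Sxx = 70/33.3333 = 2.100002
SSE = Syy − b·Sxy = 165.5 − 2.100002·70 = 18.499853

18.4999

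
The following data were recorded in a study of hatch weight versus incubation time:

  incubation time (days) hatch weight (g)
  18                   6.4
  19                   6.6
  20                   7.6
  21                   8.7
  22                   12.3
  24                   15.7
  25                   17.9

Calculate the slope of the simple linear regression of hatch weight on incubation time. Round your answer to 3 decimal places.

1.763

n = 7, Σx = 149, Σy = 75.2, Σxy = 1670.2, Σx² = 3211
Sxx = Σx² − (Σx)²/n = 3211 − 3171.571429 = 39.428571
Sxy = Σxy − (Σx)(Σy)/n = 1670.2 − 1600.685714 = 69.514286
b = Sxy/Sxx = 69.514286/39.428571 = 1.763043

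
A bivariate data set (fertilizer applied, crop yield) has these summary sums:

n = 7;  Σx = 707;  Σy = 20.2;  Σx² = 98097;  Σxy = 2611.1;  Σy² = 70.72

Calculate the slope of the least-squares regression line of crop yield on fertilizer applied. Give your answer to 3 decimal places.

Sxx = Σx² − (Σx)²/n = 98097 − 71407 = 26690
Sxy = Σxy − (Σx)(Σy)/n = 2611.1 − 2040.2 = 570.9
b = Sxy/Sxx = 570.9/26690 = 0.021390

0.021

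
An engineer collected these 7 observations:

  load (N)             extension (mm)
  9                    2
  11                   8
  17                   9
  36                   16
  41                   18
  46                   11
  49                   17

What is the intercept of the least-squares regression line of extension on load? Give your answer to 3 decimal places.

3.126

n = 7, Σx = 209, Σy = 81, Σxy = 2912, Σx² = 7985
Sxx = Σx² − (Σx)²/n = 7985 − 6240.142857 = 1744.857143
Sxy = Σxy − (Σx)(Σy)/n = 2912 − 2418.428571 = 493.571429
b = Sxy/Sxx = 493.571429/1744.857143 = 0.282872
a = ȳ − b·x̄ = 11.571429 − 0.282872·29.857143 = 3.125675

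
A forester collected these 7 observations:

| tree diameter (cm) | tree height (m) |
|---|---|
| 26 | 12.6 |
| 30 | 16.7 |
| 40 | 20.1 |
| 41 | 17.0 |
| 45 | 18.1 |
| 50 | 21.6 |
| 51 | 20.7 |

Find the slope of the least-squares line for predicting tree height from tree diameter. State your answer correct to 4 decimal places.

0.2833

n = 7, Σx = 283, Σy = 126.8, Σxy = 5279.8, Σx² = 11983
Sxx = Σx² − (Σx)²/n = 11983 − 11441.285714 = 541.714286
Sxy = Σxy − (Σx)(Σy)/n = 5279.8 − 5126.342857 = 153.457143
b = Sxy/Sxx = 153.457143/541.714286 = 0.283281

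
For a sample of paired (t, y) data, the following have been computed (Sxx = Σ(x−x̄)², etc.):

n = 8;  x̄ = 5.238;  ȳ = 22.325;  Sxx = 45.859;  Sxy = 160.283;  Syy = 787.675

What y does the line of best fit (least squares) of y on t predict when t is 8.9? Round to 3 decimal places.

b = Sxy/Sxx = 160.283/45.859 = 3.495126
a = ȳ − b·x̄ = 22.325 − 3.495126·5.238 = 4.017528
ŷ(8.9) = a + b·8.9 = 4.017528 + 3.495126·8.9 = 35.124153

35.124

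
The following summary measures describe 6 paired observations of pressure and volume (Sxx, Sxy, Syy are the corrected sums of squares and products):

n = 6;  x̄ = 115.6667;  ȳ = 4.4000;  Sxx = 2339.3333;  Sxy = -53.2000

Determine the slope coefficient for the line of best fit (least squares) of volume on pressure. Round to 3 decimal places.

-0.023

b = Sxy/Sxx = -53.2/2339.3333 = -0.022742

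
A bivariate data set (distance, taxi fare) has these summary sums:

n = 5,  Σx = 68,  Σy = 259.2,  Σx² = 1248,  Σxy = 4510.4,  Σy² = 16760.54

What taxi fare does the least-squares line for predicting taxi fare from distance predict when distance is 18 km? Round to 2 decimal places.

65.25

Sxx = Σx² − (Σx)²/n = 1248 − 924.8 = 323.2
Sxy = Σxy − (Σx)(Σy)/n = 4510.4 − 3525.12 = 985.28
b = Sxy/Sxx = 985.28/323.2 = 3.048515
a = ȳ − b·x̄ = 51.84 − 3.048515·13.6 = 10.380198
ŷ(18) = a + b·18 = 10.380198 + 3.048515·18 = 65.253465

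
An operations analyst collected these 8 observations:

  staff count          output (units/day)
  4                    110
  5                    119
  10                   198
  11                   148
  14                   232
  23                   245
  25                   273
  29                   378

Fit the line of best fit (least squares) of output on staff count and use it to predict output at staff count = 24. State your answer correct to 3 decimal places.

n = 8, Σx = 121, Σy = 1703, Σxy = 31313, Σx² = 2453
Sxx = Σx² − (Σx)²/n = 2453 − 1830.125 = 622.875
Sxy = Σxy − (Σx)(Σy)/n = 31313 − 25757.875 = 5555.125
b = Sxy/Sxx = 5555.125/622.875 = 8.918523
a = ȳ − b·x̄ = 212.875 − 8.918523·15.125 = 77.982340
ŷ(24) = a + b·24 = 77.982340 + 8.918523·24 = 292.026891

292.027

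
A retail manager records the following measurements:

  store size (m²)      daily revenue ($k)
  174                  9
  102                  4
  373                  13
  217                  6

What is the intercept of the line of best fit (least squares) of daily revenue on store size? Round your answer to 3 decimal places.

n = 4, Σx = 866, Σy = 32, Σxy = 8125, Σx² = 226898
Sxx = Σx² − (Σx)²/n = 226898 − 187489 = 39409
Sxy = Σxy − (Σx)(Σy)/n = 8125 − 6928 = 1197
b = Sxy/Sxx = 1197/39409 = 0.030374
a = ȳ − b·x̄ = 8 − 0.030374·216.5 = 1.424078

1.424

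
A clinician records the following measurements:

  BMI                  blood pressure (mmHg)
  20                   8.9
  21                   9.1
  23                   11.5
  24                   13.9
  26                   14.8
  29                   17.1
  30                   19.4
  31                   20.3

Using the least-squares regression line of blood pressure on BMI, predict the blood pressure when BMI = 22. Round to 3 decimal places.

10.740

n = 8, Σx = 204, Σy = 115, Σxy = 3059.2, Σx² = 5324
Sxx = Σx² − (Σx)²/n = 5324 − 5202 = 122
Sxy = Σxy − (Σx)(Σy)/n = 3059.2 − 2932.5 = 126.7
b = Sxy/Sxx = 126.7/122 = 1.038525
a = ȳ − b·x̄ = 14.375 − 1.038525·25.5 = -12.107377
ŷ(22) = a + b·22 = -12.107377 + 1.038525·22 = 10.740164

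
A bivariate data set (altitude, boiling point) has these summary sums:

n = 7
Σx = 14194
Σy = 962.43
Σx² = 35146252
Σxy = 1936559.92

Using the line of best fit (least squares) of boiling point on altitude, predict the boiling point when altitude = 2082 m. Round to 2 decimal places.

Sxx = Σx² − (Σx)²/n = 35146252 − 28781376.571429 = 6364875.428571
Sxy = Σxy − (Σx)(Σy)/n = 1936559.92 − 1951533.06 = -14973.14
b = Sxy/Sxx = -14973.14/6364875.428571 = -0.002352
a = ȳ − b·x̄ = 137.49 − (-0.002352)·2027.714286 = 142.260125
ŷ(2082) = a + b·2082 = 142.260125 + (-0.002352)·2082 = 137.362295

137.36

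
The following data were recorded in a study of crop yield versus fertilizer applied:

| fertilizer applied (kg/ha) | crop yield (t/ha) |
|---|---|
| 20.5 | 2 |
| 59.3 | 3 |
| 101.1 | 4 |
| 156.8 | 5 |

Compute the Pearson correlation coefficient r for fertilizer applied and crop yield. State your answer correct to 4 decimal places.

n = 4, Σx = 337.7, Σy = 14, Σxy = 1407.3, Σx² = 38744.19, Σy² = 54
Sxx = Σx² − (Σx)²/n = 38744.19 − 28510.3225 = 10233.8675
Sxy = Σxy − (Σx)(Σy)/n = 1407.3 − 1181.95 = 225.35
Syy = Σy² − (Σy)²/n = 54 − 49 = 5
r = Sxy/√(Sxx·Syy) = 225.35/√(51169.3375) = 225.35/226.206405 = 0.996214

0.9962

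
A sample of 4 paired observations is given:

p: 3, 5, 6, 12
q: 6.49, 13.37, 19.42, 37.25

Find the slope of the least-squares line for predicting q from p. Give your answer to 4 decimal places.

n = 4, Σx = 26, Σy = 76.53, Σxy = 649.84, Σx² = 214
Sxx = Σx² − (Σx)²/n = 214 − 169 = 45
Sxy = Σxy − (Σx)(Σy)/n = 649.84 − 497.445 = 152.395
b = Sxy/Sxx = 152.395/45 = 3.386556

3.3866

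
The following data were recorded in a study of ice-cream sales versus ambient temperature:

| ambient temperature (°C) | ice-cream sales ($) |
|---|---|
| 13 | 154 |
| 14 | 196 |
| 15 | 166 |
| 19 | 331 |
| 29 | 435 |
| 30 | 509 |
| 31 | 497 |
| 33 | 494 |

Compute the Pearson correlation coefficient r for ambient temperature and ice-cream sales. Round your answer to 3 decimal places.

n = 8, Σx = 184, Σy = 2782, Σxy = 73119, Σx² = 4742, Σy² = 1138600
Sxx = Σx² − (Σx)²/n = 4742 − 4232 = 510
Sxy = Σxy − (Σx)(Σy)/n = 73119 − 63986 = 9133
Syy = Σy² − (Σy)²/n = 1138600 − 967440.5 = 171159.5
r = Sxy/√(Sxx·Syy) = 9133/√(87291345) = 9133/9342.983731 = 0.977525

0.978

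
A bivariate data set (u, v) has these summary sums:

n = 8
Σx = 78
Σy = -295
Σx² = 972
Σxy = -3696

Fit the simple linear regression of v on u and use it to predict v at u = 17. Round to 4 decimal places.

-64.9752

Sxx = Σx² − (Σx)²/n = 972 − 760.5 = 211.5
Sxy = Σxy − (Σx)(Σy)/n = -3696 − (-2876.25) = -819.75
b = Sxy/Sxx = -819.75/211.5 = -3.875887
a = ȳ − b·x̄ = -36.875 − (-3.875887)·9.75 = 0.914894
ŷ(17) = a + b·17 = 0.914894 + (-3.875887)·17 = -64.975177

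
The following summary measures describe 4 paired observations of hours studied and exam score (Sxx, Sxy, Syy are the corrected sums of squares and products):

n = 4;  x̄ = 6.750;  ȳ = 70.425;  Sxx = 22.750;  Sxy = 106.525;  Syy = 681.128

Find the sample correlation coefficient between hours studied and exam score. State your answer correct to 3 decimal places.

0.856

r = Sxy/√(Sxx·Syy) = 106.525/√(15495.662) = 106.525/124.481573 = 0.855749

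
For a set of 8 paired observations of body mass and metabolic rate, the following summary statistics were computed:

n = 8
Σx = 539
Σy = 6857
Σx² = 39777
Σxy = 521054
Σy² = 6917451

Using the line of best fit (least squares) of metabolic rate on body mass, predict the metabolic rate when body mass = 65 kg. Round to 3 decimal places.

Sxx = Σx² − (Σx)²/n = 39777 − 36315.125 = 3461.875
Sxy = Σxy − (Σx)(Σy)/n = 521054 − 461990.375 = 59063.625
b = Sxy/Sxx = 59063.625/3461.875 = 17.061166
a = ȳ − b·x̄ = 857.125 − 17.061166·67.375 = -292.371078
ŷ(65) = a + b·65 = -292.371078 + 17.061166·65 = 816.604730

816.605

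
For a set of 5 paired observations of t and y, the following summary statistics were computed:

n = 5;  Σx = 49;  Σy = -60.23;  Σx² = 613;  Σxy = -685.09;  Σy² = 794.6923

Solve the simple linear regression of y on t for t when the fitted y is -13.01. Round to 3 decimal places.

11.150

Sxx = Σx² − (Σx)²/n = 613 − 480.2 = 132.8
Sxy = Σxy − (Σx)(Σy)/n = -685.09 − (-590.254) = -94.836
b = Sxy/Sxx = -94.836/132.8 = -0.714127
a = ȳ − b·x̄ = -12.046 − (-0.714127)·9.8 = -5.047560
Set a + b·x = -13.01: x = (-13.01 − (-5.047560)) / (-0.714127) = 11.149901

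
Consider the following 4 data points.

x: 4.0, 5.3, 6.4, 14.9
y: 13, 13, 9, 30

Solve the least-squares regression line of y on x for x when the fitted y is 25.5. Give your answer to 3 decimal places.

12.913

n = 4, Σx = 30.6, Σy = 65, Σxy = 625.5, Σx² = 307.06
Sxx = Σx² − (Σx)²/n = 307.06 − 234.09 = 72.97
Sxy = Σxy − (Σx)(Σy)/n = 625.5 − 497.25 = 128.25
b = Sxy/Sxx = 128.25/72.97 = 1.757572
a = ȳ − b·x̄ = 16.25 − 1.757572·7.65 = 2.804577
Set a + b·x = 25.5: x = (25.5 − 2.804577) / 1.757572 = 12.912943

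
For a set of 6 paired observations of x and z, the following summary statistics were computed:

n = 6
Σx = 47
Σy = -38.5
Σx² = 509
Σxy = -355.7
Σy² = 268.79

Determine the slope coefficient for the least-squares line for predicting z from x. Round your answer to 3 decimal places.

-0.384

Sxx = Σx² − (Σx)²/n = 509 − 368.166667 = 140.833333
Sxy = Σxy − (Σx)(Σy)/n = -355.7 − (-301.583333) = -54.116667
b = Sxy/Sxx = -54.116667/140.833333 = -0.384260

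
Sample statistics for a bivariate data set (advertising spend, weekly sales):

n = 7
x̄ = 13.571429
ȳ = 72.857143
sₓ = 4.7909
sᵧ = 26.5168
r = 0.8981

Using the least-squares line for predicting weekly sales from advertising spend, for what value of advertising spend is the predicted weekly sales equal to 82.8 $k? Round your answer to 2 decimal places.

b = r · sᵧ/sₓ = 0.8981 · 26.5168/4.7909 = 4.970828
a = ȳ − b·x̄ = 72.857143 − 4.970828·13.571429 = 5.395909
Set a + b·x = 82.8: x = (82.8 − 5.395909) / 4.970828 = 15.571671

15.57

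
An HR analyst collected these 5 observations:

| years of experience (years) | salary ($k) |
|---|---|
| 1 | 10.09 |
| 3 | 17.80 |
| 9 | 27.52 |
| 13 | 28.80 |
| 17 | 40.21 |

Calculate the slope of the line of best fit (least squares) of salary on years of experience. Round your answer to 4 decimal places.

1.6692

n = 5, Σx = 43, Σy = 124.42, Σxy = 1369.14, Σx² = 549
Sxx = Σx² − (Σx)²/n = 549 − 369.8 = 179.2
Sxy = Σxy − (Σx)(Σy)/n = 1369.14 − 1070.012 = 299.128
b = Sxy/Sxx = 299.128/179.2 = 1.669241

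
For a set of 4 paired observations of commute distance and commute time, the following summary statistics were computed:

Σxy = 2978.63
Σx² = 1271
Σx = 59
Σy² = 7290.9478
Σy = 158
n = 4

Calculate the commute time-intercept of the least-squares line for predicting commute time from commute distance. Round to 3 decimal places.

15.645

Sxx = Σx² − (Σx)²/n = 1271 − 870.25 = 400.75
Sxy = Σxy − (Σx)(Σy)/n = 2978.63 − 2330.5 = 648.13
b = Sxy/Sxx = 648.13/400.75 = 1.617293
a = ȳ − b·x̄ = 39.5 − 1.617293·14.75 = 15.644934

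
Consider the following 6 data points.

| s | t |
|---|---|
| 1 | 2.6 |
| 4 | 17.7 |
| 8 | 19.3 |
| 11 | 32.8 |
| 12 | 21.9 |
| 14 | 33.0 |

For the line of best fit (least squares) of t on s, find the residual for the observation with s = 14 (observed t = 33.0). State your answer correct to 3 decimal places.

0.364

n = 6, Σx = 50, Σy = 127.3, Σxy = 1313.4, Σx² = 542
Sxx = Σx² − (Σx)²/n = 542 − 416.666667 = 125.333333
Sxy = Σxy − (Σx)(Σy)/n = 1313.4 − 1060.833333 = 252.566667
b = Sxy/Sxx = 252.566667/125.333333 = 2.015160
a = ȳ − b·x̄ = 21.216667 − 2.015160·8.333333 = 4.423670
ŷ(14) = 4.423670 + 2.015160·14 = 32.635904
residual = y − ŷ = 33.0 − 32.635904 = 0.364096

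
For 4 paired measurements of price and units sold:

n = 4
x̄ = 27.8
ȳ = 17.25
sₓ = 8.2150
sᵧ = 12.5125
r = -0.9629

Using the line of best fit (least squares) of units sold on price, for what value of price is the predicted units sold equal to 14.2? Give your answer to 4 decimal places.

29.8796

b = r · sᵧ/sₓ = -0.9629 · 12.5125/8.215 = -1.466620
a = ȳ − b·x̄ = 17.25 − (-1.466620)·27.8 = 58.022046
Set a + b·x = 14.2: x = (14.2 − 58.022046) / (-1.466620) = 29.879611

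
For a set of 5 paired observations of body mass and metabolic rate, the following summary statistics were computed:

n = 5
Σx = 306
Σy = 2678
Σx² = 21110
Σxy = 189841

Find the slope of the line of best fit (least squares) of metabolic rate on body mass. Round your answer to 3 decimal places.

10.889

Sxx = Σx² − (Σx)²/n = 21110 − 18727.2 = 2382.8
Sxy = Σxy − (Σx)(Σy)/n = 189841 − 163893.6 = 25947.4
b = Sxy/Sxx = 25947.4/2382.8 = 10.889458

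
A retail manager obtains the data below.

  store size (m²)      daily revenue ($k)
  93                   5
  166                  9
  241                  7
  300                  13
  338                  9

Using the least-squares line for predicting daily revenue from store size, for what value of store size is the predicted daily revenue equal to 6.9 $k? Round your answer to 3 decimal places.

n = 5, Σx = 1138, Σy = 43, Σxy = 10588, Σx² = 298530
Sxx = Σx² − (Σx)²/n = 298530 − 259008.8 = 39521.2
Sxy = Σxy − (Σx)(Σy)/n = 10588 − 9786.8 = 801.2
b = Sxy/Sxx = 801.2/39521.2 = 0.020273
a = ȳ − b·x̄ = 8.6 − 0.020273·227.6 = 3.985942
Set a + b·x = 6.9: x = (6.9 − 3.985942) / 0.020273 = 143.743235

143.743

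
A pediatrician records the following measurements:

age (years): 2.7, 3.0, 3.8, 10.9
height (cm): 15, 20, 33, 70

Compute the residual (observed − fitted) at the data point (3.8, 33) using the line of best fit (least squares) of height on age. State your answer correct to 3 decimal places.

n = 4, Σx = 20.4, Σy = 138, Σxy = 988.9, Σx² = 149.54
Sxx = Σx² − (Σx)²/n = 149.54 − 104.04 = 45.5
Sxy = Σxy − (Σx)(Σy)/n = 988.9 − 703.8 = 285.1
b = Sxy/Sxx = 285.1/45.5 = 6.265934
a = ȳ − b·x̄ = 34.5 − 6.265934·5.1 = 2.543736
ŷ(3.8) = 2.543736 + 6.265934·3.8 = 26.354286
residual = y − ŷ = 33 − 26.354286 = 6.645714

6.646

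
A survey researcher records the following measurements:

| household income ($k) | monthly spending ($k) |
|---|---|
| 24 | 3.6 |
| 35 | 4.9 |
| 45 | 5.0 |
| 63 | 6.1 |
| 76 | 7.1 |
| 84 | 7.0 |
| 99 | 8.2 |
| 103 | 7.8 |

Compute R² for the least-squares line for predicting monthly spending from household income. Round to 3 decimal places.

n = 8, Σx = 529, Σy = 49.7, Σxy = 3610, Σx² = 41037, Σy² = 326.67
Sxx = Σx² − (Σx)²/n = 41037 − 34980.125 = 6056.875
Sxy = Σxy − (Σx)(Σy)/n = 3610 − 3286.4125 = 323.5875
Syy = Σy² − (Σy)²/n = 326.67 − 308.76125 = 17.90875
R² = Sxy²/(Sxx·Syy) = (323.5875)²/(6056.875·17.90875) = 0.965316

0.965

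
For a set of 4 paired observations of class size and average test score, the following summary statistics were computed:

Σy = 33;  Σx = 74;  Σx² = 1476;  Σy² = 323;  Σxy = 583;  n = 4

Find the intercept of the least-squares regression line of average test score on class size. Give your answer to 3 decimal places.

Sxx = Σx² − (Σx)²/n = 1476 − 1369 = 107
Sxy = Σxy − (Σx)(Σy)/n = 583 − 610.5 = -27.5
b = Sxy/Sxx = -27.5/107 = -0.257009
a = ȳ − b·x̄ = 8.25 − (-0.257009)·18.5 = 13.004673

13.005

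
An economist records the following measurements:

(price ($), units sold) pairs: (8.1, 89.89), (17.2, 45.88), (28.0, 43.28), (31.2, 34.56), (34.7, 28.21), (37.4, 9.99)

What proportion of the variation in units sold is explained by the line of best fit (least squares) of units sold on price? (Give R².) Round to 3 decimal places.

n = 6, Σx = 156.6, Σy = 251.81, Σxy = 5159.87, Σx² = 4721.74, Σy² = 14148.3427
Sxx = Σx² − (Σx)²/n = 4721.74 − 4087.26 = 634.48
Sxy = Σxy − (Σx)(Σy)/n = 5159.87 − 6572.241 = -1412.371
Syy = Σy² − (Σy)²/n = 14148.3427 − 10568.046017 = 3580.296683
R² = Sxy²/(Sxx·Syy) = (-1412.371)²/(634.48·3580.296683) = 0.878134

0.878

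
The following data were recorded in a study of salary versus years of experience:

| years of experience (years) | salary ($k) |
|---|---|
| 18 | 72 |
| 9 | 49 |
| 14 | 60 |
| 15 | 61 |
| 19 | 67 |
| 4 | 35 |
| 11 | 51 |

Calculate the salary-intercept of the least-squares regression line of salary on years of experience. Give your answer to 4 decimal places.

26.5753

n = 7, Σx = 90, Σy = 395, Σxy = 5466, Σx² = 1324
Sxx = Σx² − (Σx)²/n = 1324 − 1157.142857 = 166.857143
Sxy = Σxy − (Σx)(Σy)/n = 5466 − 5078.571429 = 387.428571
b = Sxy/Sxx = 387.428571/166.857143 = 2.321918
a = ȳ − b·x̄ = 56.428571 − 2.321918·12.857143 = 26.575342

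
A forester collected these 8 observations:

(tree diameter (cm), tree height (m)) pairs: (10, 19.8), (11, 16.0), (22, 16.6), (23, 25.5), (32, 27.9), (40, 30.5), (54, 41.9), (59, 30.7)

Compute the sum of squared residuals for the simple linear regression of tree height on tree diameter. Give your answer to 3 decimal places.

139.943

n = 8, Σx = 251, Σy = 208.9, Σxy = 7512.4, Σx² = 10255, Σy² = 5980.61
Sxx = Σx² − (Σx)²/n = 10255 − 7875.125 = 2379.875
Sxy = Σxy − (Σx)(Σy)/n = 7512.4 − 6554.2375 = 958.1625
Syy = Σy² − (Σy)²/n = 5980.61 − 5454.90125 = 525.70875
b = Sxy/Sxx = 958.1625/2379.875 = 0.402610
SSE = Syy − b·Sxy = 525.70875 − 0.402610·958.1625 = 139.942533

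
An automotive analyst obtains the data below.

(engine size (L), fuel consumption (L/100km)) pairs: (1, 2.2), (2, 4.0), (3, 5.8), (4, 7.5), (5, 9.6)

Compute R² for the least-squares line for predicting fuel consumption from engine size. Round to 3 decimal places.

0.999

n = 5, Σx = 15, Σy = 29.1, Σxy = 105.6, Σx² = 55, Σy² = 202.89
Sxx = Σx² − (Σx)²/n = 55 − 45 = 10
Sxy = Σxy − (Σx)(Σy)/n = 105.6 − 87.3 = 18.3
Syy = Σy² − (Σy)²/n = 202.89 − 169.362 = 33.528
R² = Sxy²/(Sxx·Syy) = (18.3)²/(10·33.528) = 0.998837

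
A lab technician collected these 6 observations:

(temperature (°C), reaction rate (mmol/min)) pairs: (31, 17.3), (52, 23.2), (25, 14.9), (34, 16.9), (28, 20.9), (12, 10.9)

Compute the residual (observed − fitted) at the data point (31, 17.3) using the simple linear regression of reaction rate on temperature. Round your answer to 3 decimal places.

n = 6, Σx = 182, Σy = 104.1, Σxy = 3405.8, Σx² = 6374
Sxx = Σx² − (Σx)²/n = 6374 − 5520.666667 = 853.333333
Sxy = Σxy − (Σx)(Σy)/n = 3405.8 − 3157.7 = 248.1
b = Sxy/Sxx = 248.1/853.333333 = 0.290742
a = ȳ − b·x̄ = 17.35 − 0.290742·30.333333 = 8.530820
ŷ(31) = 8.530820 + 0.290742·31 = 17.543828
residual = y − ŷ = 17.3 − 17.543828 = -0.243828

-0.244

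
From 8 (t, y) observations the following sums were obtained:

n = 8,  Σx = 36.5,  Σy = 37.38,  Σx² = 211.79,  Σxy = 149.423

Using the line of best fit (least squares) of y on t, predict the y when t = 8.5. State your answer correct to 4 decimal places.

2.8348

Sxx = Σx² − (Σx)²/n = 211.79 − 166.53125 = 45.25875
Sxy = Σxy − (Σx)(Σy)/n = 149.423 − 170.54625 = -21.12325
b = Sxy/Sxx = -21.12325/45.25875 = -0.466722
a = ȳ − b·x̄ = 4.6725 − (-0.466722)·4.5625 = 6.801919
ŷ(8.5) = a + b·8.5 = 6.801919 + (-0.466722)·8.5 = 2.834783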